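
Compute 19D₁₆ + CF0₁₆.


Align and add column by column (LSB to MSB, each column mod 16 with carry):
  019D
+ 0CF0
  ----
  col 0: D(13) + 0(0) + 0 (carry in) = 13 → D(13), carry out 0
  col 1: 9(9) + F(15) + 0 (carry in) = 24 → 8(8), carry out 1
  col 2: 1(1) + C(12) + 1 (carry in) = 14 → E(14), carry out 0
  col 3: 0(0) + 0(0) + 0 (carry in) = 0 → 0(0), carry out 0
Reading digits MSB→LSB: 0E8D
Strip leading zeros: E8D
= 0xE8D


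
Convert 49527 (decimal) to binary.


Divide by 2 repeatedly:
49527 ÷ 2 = 24763 remainder 1
24763 ÷ 2 = 12381 remainder 1
12381 ÷ 2 = 6190 remainder 1
6190 ÷ 2 = 3095 remainder 0
3095 ÷ 2 = 1547 remainder 1
1547 ÷ 2 = 773 remainder 1
773 ÷ 2 = 386 remainder 1
386 ÷ 2 = 193 remainder 0
193 ÷ 2 = 96 remainder 1
96 ÷ 2 = 48 remainder 0
48 ÷ 2 = 24 remainder 0
24 ÷ 2 = 12 remainder 0
12 ÷ 2 = 6 remainder 0
6 ÷ 2 = 3 remainder 0
3 ÷ 2 = 1 remainder 1
1 ÷ 2 = 0 remainder 1
Reading remainders bottom-up:
= 1100000101110111


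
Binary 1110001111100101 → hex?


Group into 4-bit nibbles: 1110001111100101
  1110 = E
  0011 = 3
  1110 = E
  0101 = 5
= 0xE3E5


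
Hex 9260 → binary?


Each hex digit → 4 binary bits:
  9 = 1001
  2 = 0010
  6 = 0110
  0 = 0000
Concatenate: 1001 0010 0110 0000
= 1001001001100000


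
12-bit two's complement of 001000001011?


Original: 001000001011
Step 1 - Invert all bits: 110111110100
Step 2 - Add 1: 110111110100 + 1
= 110111110101 (represents -523)


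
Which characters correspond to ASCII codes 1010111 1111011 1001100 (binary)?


Codes (binary): 1010111 1111011 1001100
Per-code ASCII lookup:
  1010111 = 87  (range 65-90: uppercase, 87 - 65 = 22) → 'W'
  1111011 = 123  (special character) → '{'
  1001100 = 76  (range 65-90: uppercase, 76 - 65 = 11) → 'L'
= 'W{L'


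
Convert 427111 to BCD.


Each digit → 4-bit binary:
  4 → 0100
  2 → 0010
  7 → 0111
  1 → 0001
  1 → 0001
  1 → 0001
= 0100 0010 0111 0001 0001 0001


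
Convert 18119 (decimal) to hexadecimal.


Divide by 16 repeatedly:
18119 ÷ 16 = 1132 remainder 7 (7)
1132 ÷ 16 = 70 remainder 12 (C)
70 ÷ 16 = 4 remainder 6 (6)
4 ÷ 16 = 0 remainder 4 (4)
Reading remainders bottom-up:
= 0x46C7


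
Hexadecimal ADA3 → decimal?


Positional values:
Position 0: 3 × 16^0 = 3 × 1 = 3
Position 1: A × 16^1 = 10 × 16 = 160
Position 2: D × 16^2 = 13 × 256 = 3328
Position 3: A × 16^3 = 10 × 4096 = 40960
Sum = 3 + 160 + 3328 + 40960
= 44451


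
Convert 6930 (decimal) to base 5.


Divide by 5 repeatedly:
6930 ÷ 5 = 1386 remainder 0
1386 ÷ 5 = 277 remainder 1
277 ÷ 5 = 55 remainder 2
55 ÷ 5 = 11 remainder 0
11 ÷ 5 = 2 remainder 1
2 ÷ 5 = 0 remainder 2
Reading remainders bottom-up:
= 210210


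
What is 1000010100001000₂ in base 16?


Group into 4-bit nibbles: 1000010100001000
  1000 = 8
  0101 = 5
  0000 = 0
  1000 = 8
= 0x8508


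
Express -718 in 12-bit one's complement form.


Original: 001011001110
Invert all bits:
  bit 0: 0 → 1
  bit 1: 0 → 1
  bit 2: 1 → 0
  bit 3: 0 → 1
  bit 4: 1 → 0
  bit 5: 1 → 0
  bit 6: 0 → 1
  bit 7: 0 → 1
  bit 8: 1 → 0
  bit 9: 1 → 0
  bit 10: 1 → 0
  bit 11: 0 → 1
= 110100110001


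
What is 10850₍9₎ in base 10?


Positional values (base 9):
  0 × 9^0 = 0 × 1 = 0
  5 × 9^1 = 5 × 9 = 45
  8 × 9^2 = 8 × 81 = 648
  0 × 9^3 = 0 × 729 = 0
  1 × 9^4 = 1 × 6561 = 6561
Sum = 0 + 45 + 648 + 0 + 6561
= 7254


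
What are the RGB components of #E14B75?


Hex: #E14B75
R = E1₁₆ = 225
G = 4B₁₆ = 75
B = 75₁₆ = 117
= RGB(225, 75, 117)


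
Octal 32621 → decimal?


Positional values:
Position 0: 1 × 8^0 = 1
Position 1: 2 × 8^1 = 16
Position 2: 6 × 8^2 = 384
Position 3: 2 × 8^3 = 1024
Position 4: 3 × 8^4 = 12288
Sum = 1 + 16 + 384 + 1024 + 12288
= 13713


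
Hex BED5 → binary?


Each hex digit → 4 binary bits:
  B = 1011
  E = 1110
  D = 1101
  5 = 0101
Concatenate: 1011 1110 1101 0101
= 1011111011010101


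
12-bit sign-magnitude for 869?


Sign bit: 0 (positive)
Magnitude: 869 = 01101100101
= 001101100101


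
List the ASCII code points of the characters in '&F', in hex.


String: '&F'  (2 characters)
Per-character ASCII lookup:
  '&': special character: '&' = 38 → 0x26
  'F': uppercase starts at 65: 'F' = 65 + 5 = 70 → 0x46
= 0x26 0x46


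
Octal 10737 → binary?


Each octal digit → 3 binary bits:
  1 = 001
  0 = 000
  7 = 111
  3 = 011
  7 = 111
Concatenate: 001 000 111 011 111
= 001000111011111


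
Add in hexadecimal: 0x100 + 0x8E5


Align and add column by column (LSB to MSB, each column mod 16 with carry):
  0100
+ 08E5
  ----
  col 0: 0(0) + 5(5) + 0 (carry in) = 5 → 5(5), carry out 0
  col 1: 0(0) + E(14) + 0 (carry in) = 14 → E(14), carry out 0
  col 2: 1(1) + 8(8) + 0 (carry in) = 9 → 9(9), carry out 0
  col 3: 0(0) + 0(0) + 0 (carry in) = 0 → 0(0), carry out 0
Reading digits MSB→LSB: 09E5
Strip leading zeros: 9E5
= 0x9E5


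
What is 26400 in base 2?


Divide by 2 repeatedly:
26400 ÷ 2 = 13200 remainder 0
13200 ÷ 2 = 6600 remainder 0
6600 ÷ 2 = 3300 remainder 0
3300 ÷ 2 = 1650 remainder 0
1650 ÷ 2 = 825 remainder 0
825 ÷ 2 = 412 remainder 1
412 ÷ 2 = 206 remainder 0
206 ÷ 2 = 103 remainder 0
103 ÷ 2 = 51 remainder 1
51 ÷ 2 = 25 remainder 1
25 ÷ 2 = 12 remainder 1
12 ÷ 2 = 6 remainder 0
6 ÷ 2 = 3 remainder 0
3 ÷ 2 = 1 remainder 1
1 ÷ 2 = 0 remainder 1
Reading remainders bottom-up:
= 110011100100000


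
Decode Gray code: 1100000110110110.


Gray code: 1100000110110110
MSB stays the same: 1
Each subsequent bit = prev_binary XOR current_gray:
  B[1] = 1 XOR 1 = 0
  B[2] = 0 XOR 0 = 0
  B[3] = 0 XOR 0 = 0
  B[4] = 0 XOR 0 = 0
  B[5] = 0 XOR 0 = 0
  B[6] = 0 XOR 0 = 0
  B[7] = 0 XOR 1 = 1
  B[8] = 1 XOR 1 = 0
  B[9] = 0 XOR 0 = 0
  B[10] = 0 XOR 1 = 1
  B[11] = 1 XOR 1 = 0
  B[12] = 0 XOR 0 = 0
  B[13] = 0 XOR 1 = 1
  B[14] = 1 XOR 1 = 0
  B[15] = 0 XOR 0 = 0
= 1000000100100100 (33060 decimal)


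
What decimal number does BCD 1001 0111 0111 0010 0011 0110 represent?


Each 4-bit group → digit:
  1001 → 9
  0111 → 7
  0111 → 7
  0010 → 2
  0011 → 3
  0110 → 6
= 977236


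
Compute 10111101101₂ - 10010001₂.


Align and subtract column by column (LSB to MSB, borrowing when needed):
  10111101101
- 00010010001
  -----------
  col 0: (1 - 0 borrow-in) - 1 → 1 - 1 = 0, borrow out 0
  col 1: (0 - 0 borrow-in) - 0 → 0 - 0 = 0, borrow out 0
  col 2: (1 - 0 borrow-in) - 0 → 1 - 0 = 1, borrow out 0
  col 3: (1 - 0 borrow-in) - 0 → 1 - 0 = 1, borrow out 0
  col 4: (0 - 0 borrow-in) - 1 → borrow from next column: (0+2) - 1 = 1, borrow out 1
  col 5: (1 - 1 borrow-in) - 0 → 0 - 0 = 0, borrow out 0
  col 6: (1 - 0 borrow-in) - 0 → 1 - 0 = 1, borrow out 0
  col 7: (1 - 0 borrow-in) - 1 → 1 - 1 = 0, borrow out 0
  col 8: (1 - 0 borrow-in) - 0 → 1 - 0 = 1, borrow out 0
  col 9: (0 - 0 borrow-in) - 0 → 0 - 0 = 0, borrow out 0
  col 10: (1 - 0 borrow-in) - 0 → 1 - 0 = 1, borrow out 0
Reading bits MSB→LSB: 10101011100
Strip leading zeros: 10101011100
= 10101011100


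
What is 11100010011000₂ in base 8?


Group into 3-bit groups: 011100010011000
  011 = 3
  100 = 4
  010 = 2
  011 = 3
  000 = 0
= 0o34230


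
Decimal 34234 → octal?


Divide by 8 repeatedly:
34234 ÷ 8 = 4279 remainder 2
4279 ÷ 8 = 534 remainder 7
534 ÷ 8 = 66 remainder 6
66 ÷ 8 = 8 remainder 2
8 ÷ 8 = 1 remainder 0
1 ÷ 8 = 0 remainder 1
Reading remainders bottom-up:
= 0o102672


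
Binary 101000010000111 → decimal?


Positional values:
Bit 0: 1 × 2^0 = 1
Bit 1: 1 × 2^1 = 2
Bit 2: 1 × 2^2 = 4
Bit 7: 1 × 2^7 = 128
Bit 12: 1 × 2^12 = 4096
Bit 14: 1 × 2^14 = 16384
Sum = 1 + 2 + 4 + 128 + 4096 + 16384
= 20615


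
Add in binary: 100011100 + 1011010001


Align and add column by column (LSB to MSB, carry propagating):
  00100011100
+ 01011010001
  -----------
  col 0: 0 + 1 + 0 (carry in) = 1 → bit 1, carry out 0
  col 1: 0 + 0 + 0 (carry in) = 0 → bit 0, carry out 0
  col 2: 1 + 0 + 0 (carry in) = 1 → bit 1, carry out 0
  col 3: 1 + 0 + 0 (carry in) = 1 → bit 1, carry out 0
  col 4: 1 + 1 + 0 (carry in) = 2 → bit 0, carry out 1
  col 5: 0 + 0 + 1 (carry in) = 1 → bit 1, carry out 0
  col 6: 0 + 1 + 0 (carry in) = 1 → bit 1, carry out 0
  col 7: 0 + 1 + 0 (carry in) = 1 → bit 1, carry out 0
  col 8: 1 + 0 + 0 (carry in) = 1 → bit 1, carry out 0
  col 9: 0 + 1 + 0 (carry in) = 1 → bit 1, carry out 0
  col 10: 0 + 0 + 0 (carry in) = 0 → bit 0, carry out 0
Reading bits MSB→LSB: 01111101101
Strip leading zeros: 1111101101
= 1111101101


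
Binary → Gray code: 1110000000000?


Binary: 1110000000000
Gray code: G = B XOR (B >> 1)
B >> 1 = 0111000000000
1110000000000 XOR 0111000000000:
  1 XOR 0 = 1
  1 XOR 1 = 0
  1 XOR 1 = 0
  0 XOR 1 = 1
  0 XOR 0 = 0
  0 XOR 0 = 0
  0 XOR 0 = 0
  0 XOR 0 = 0
  0 XOR 0 = 0
  0 XOR 0 = 0
  0 XOR 0 = 0
  0 XOR 0 = 0
  0 XOR 0 = 0
= 1001000000000


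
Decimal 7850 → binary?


Divide by 2 repeatedly:
7850 ÷ 2 = 3925 remainder 0
3925 ÷ 2 = 1962 remainder 1
1962 ÷ 2 = 981 remainder 0
981 ÷ 2 = 490 remainder 1
490 ÷ 2 = 245 remainder 0
245 ÷ 2 = 122 remainder 1
122 ÷ 2 = 61 remainder 0
61 ÷ 2 = 30 remainder 1
30 ÷ 2 = 15 remainder 0
15 ÷ 2 = 7 remainder 1
7 ÷ 2 = 3 remainder 1
3 ÷ 2 = 1 remainder 1
1 ÷ 2 = 0 remainder 1
Reading remainders bottom-up:
= 1111010101010


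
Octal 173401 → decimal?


Positional values:
Position 0: 1 × 8^0 = 1
Position 1: 0 × 8^1 = 0
Position 2: 4 × 8^2 = 256
Position 3: 3 × 8^3 = 1536
Position 4: 7 × 8^4 = 28672
Position 5: 1 × 8^5 = 32768
Sum = 1 + 0 + 256 + 1536 + 28672 + 32768
= 63233


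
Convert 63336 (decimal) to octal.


Divide by 8 repeatedly:
63336 ÷ 8 = 7917 remainder 0
7917 ÷ 8 = 989 remainder 5
989 ÷ 8 = 123 remainder 5
123 ÷ 8 = 15 remainder 3
15 ÷ 8 = 1 remainder 7
1 ÷ 8 = 0 remainder 1
Reading remainders bottom-up:
= 0o173550


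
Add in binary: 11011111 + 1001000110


Align and add column by column (LSB to MSB, carry propagating):
  00011011111
+ 01001000110
  -----------
  col 0: 1 + 0 + 0 (carry in) = 1 → bit 1, carry out 0
  col 1: 1 + 1 + 0 (carry in) = 2 → bit 0, carry out 1
  col 2: 1 + 1 + 1 (carry in) = 3 → bit 1, carry out 1
  col 3: 1 + 0 + 1 (carry in) = 2 → bit 0, carry out 1
  col 4: 1 + 0 + 1 (carry in) = 2 → bit 0, carry out 1
  col 5: 0 + 0 + 1 (carry in) = 1 → bit 1, carry out 0
  col 6: 1 + 1 + 0 (carry in) = 2 → bit 0, carry out 1
  col 7: 1 + 0 + 1 (carry in) = 2 → bit 0, carry out 1
  col 8: 0 + 0 + 1 (carry in) = 1 → bit 1, carry out 0
  col 9: 0 + 1 + 0 (carry in) = 1 → bit 1, carry out 0
  col 10: 0 + 0 + 0 (carry in) = 0 → bit 0, carry out 0
Reading bits MSB→LSB: 01100100101
Strip leading zeros: 1100100101
= 1100100101


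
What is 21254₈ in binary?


Each octal digit → 3 binary bits:
  2 = 010
  1 = 001
  2 = 010
  5 = 101
  4 = 100
Concatenate: 010 001 010 101 100
= 010001010101100


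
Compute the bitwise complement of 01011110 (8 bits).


Original: 01011110
Invert all bits:
  bit 0: 0 → 1
  bit 1: 1 → 0
  bit 2: 0 → 1
  bit 3: 1 → 0
  bit 4: 1 → 0
  bit 5: 1 → 0
  bit 6: 1 → 0
  bit 7: 0 → 1
= 10100001


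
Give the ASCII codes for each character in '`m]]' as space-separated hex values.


String: '`m]]'  (4 characters)
Per-character ASCII lookup:
  '`': special character: '`' = 96 → 0x60
  'm': lowercase starts at 97: 'm' = 97 + 12 = 109 → 0x6D
  ']': special character: ']' = 93 → 0x5D
  ']': special character: ']' = 93 → 0x5D
= 0x60 0x6D 0x5D 0x5D


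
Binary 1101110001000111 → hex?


Group into 4-bit nibbles: 1101110001000111
  1101 = D
  1100 = C
  0100 = 4
  0111 = 7
= 0xDC47


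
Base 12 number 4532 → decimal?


Positional values (base 12):
  2 × 12^0 = 2 × 1 = 2
  3 × 12^1 = 3 × 12 = 36
  5 × 12^2 = 5 × 144 = 720
  4 × 12^3 = 4 × 1728 = 6912
Sum = 2 + 36 + 720 + 6912
= 7670


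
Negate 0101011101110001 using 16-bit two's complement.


Original: 0101011101110001
Step 1 - Invert all bits: 1010100010001110
Step 2 - Add 1: 1010100010001110 + 1
= 1010100010001111 (represents -22385)


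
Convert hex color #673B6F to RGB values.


Hex: #673B6F
R = 67₁₆ = 103
G = 3B₁₆ = 59
B = 6F₁₆ = 111
= RGB(103, 59, 111)


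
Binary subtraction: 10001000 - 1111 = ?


Align and subtract column by column (LSB to MSB, borrowing when needed):
  10001000
- 00001111
  --------
  col 0: (0 - 0 borrow-in) - 1 → borrow from next column: (0+2) - 1 = 1, borrow out 1
  col 1: (0 - 1 borrow-in) - 1 → borrow from next column: (-1+2) - 1 = 0, borrow out 1
  col 2: (0 - 1 borrow-in) - 1 → borrow from next column: (-1+2) - 1 = 0, borrow out 1
  col 3: (1 - 1 borrow-in) - 1 → borrow from next column: (0+2) - 1 = 1, borrow out 1
  col 4: (0 - 1 borrow-in) - 0 → borrow from next column: (-1+2) - 0 = 1, borrow out 1
  col 5: (0 - 1 borrow-in) - 0 → borrow from next column: (-1+2) - 0 = 1, borrow out 1
  col 6: (0 - 1 borrow-in) - 0 → borrow from next column: (-1+2) - 0 = 1, borrow out 1
  col 7: (1 - 1 borrow-in) - 0 → 0 - 0 = 0, borrow out 0
Reading bits MSB→LSB: 01111001
Strip leading zeros: 1111001
= 1111001


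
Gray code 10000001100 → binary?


Gray code: 10000001100
MSB stays the same: 1
Each subsequent bit = prev_binary XOR current_gray:
  B[1] = 1 XOR 0 = 1
  B[2] = 1 XOR 0 = 1
  B[3] = 1 XOR 0 = 1
  B[4] = 1 XOR 0 = 1
  B[5] = 1 XOR 0 = 1
  B[6] = 1 XOR 0 = 1
  B[7] = 1 XOR 1 = 0
  B[8] = 0 XOR 1 = 1
  B[9] = 1 XOR 0 = 1
  B[10] = 1 XOR 0 = 1
= 11111110111 (2039 decimal)


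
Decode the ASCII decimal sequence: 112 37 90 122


Codes (decimal): 112 37 90 122
Per-code ASCII lookup:
  112  (range 97-122: lowercase, 112 - 97 = 15) → 'p'
  37  (special character) → '%'
  90  (range 65-90: uppercase, 90 - 65 = 25) → 'Z'
  122  (range 97-122: lowercase, 122 - 97 = 25) → 'z'
= 'p%Zz'


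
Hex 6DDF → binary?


Each hex digit → 4 binary bits:
  6 = 0110
  D = 1101
  D = 1101
  F = 1111
Concatenate: 0110 1101 1101 1111
= 0110110111011111


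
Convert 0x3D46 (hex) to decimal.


Positional values:
Position 0: 6 × 16^0 = 6 × 1 = 6
Position 1: 4 × 16^1 = 4 × 16 = 64
Position 2: D × 16^2 = 13 × 256 = 3328
Position 3: 3 × 16^3 = 3 × 4096 = 12288
Sum = 6 + 64 + 3328 + 12288
= 15686


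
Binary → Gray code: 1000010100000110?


Binary: 1000010100000110
Gray code: G = B XOR (B >> 1)
B >> 1 = 0100001010000011
1000010100000110 XOR 0100001010000011:
  1 XOR 0 = 1
  0 XOR 1 = 1
  0 XOR 0 = 0
  0 XOR 0 = 0
  0 XOR 0 = 0
  1 XOR 0 = 1
  0 XOR 1 = 1
  1 XOR 0 = 1
  0 XOR 1 = 1
  0 XOR 0 = 0
  0 XOR 0 = 0
  0 XOR 0 = 0
  0 XOR 0 = 0
  1 XOR 0 = 1
  1 XOR 1 = 0
  0 XOR 1 = 1
= 1100011110000101


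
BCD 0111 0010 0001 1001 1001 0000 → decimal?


Each 4-bit group → digit:
  0111 → 7
  0010 → 2
  0001 → 1
  1001 → 9
  1001 → 9
  0000 → 0
= 721990


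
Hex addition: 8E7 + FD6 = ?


Align and add column by column (LSB to MSB, each column mod 16 with carry):
  08E7
+ 0FD6
  ----
  col 0: 7(7) + 6(6) + 0 (carry in) = 13 → D(13), carry out 0
  col 1: E(14) + D(13) + 0 (carry in) = 27 → B(11), carry out 1
  col 2: 8(8) + F(15) + 1 (carry in) = 24 → 8(8), carry out 1
  col 3: 0(0) + 0(0) + 1 (carry in) = 1 → 1(1), carry out 0
Reading digits MSB→LSB: 18BD
Strip leading zeros: 18BD
= 0x18BD


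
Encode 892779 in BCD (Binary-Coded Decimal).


Each digit → 4-bit binary:
  8 → 1000
  9 → 1001
  2 → 0010
  7 → 0111
  7 → 0111
  9 → 1001
= 1000 1001 0010 0111 0111 1001


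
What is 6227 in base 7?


Divide by 7 repeatedly:
6227 ÷ 7 = 889 remainder 4
889 ÷ 7 = 127 remainder 0
127 ÷ 7 = 18 remainder 1
18 ÷ 7 = 2 remainder 4
2 ÷ 7 = 0 remainder 2
Reading remainders bottom-up:
= 24104


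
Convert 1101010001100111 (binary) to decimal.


Positional values:
Bit 0: 1 × 2^0 = 1
Bit 1: 1 × 2^1 = 2
Bit 2: 1 × 2^2 = 4
Bit 5: 1 × 2^5 = 32
Bit 6: 1 × 2^6 = 64
Bit 10: 1 × 2^10 = 1024
Bit 12: 1 × 2^12 = 4096
Bit 14: 1 × 2^14 = 16384
Bit 15: 1 × 2^15 = 32768
Sum = 1 + 2 + 4 + 32 + 64 + 1024 + 4096 + 16384 + 32768
= 54375


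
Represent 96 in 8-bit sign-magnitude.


Sign bit: 0 (positive)
Magnitude: 96 = 1100000
= 01100000


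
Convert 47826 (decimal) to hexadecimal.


Divide by 16 repeatedly:
47826 ÷ 16 = 2989 remainder 2 (2)
2989 ÷ 16 = 186 remainder 13 (D)
186 ÷ 16 = 11 remainder 10 (A)
11 ÷ 16 = 0 remainder 11 (B)
Reading remainders bottom-up:
= 0xBAD2


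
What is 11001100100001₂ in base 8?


Group into 3-bit groups: 011001100100001
  011 = 3
  001 = 1
  100 = 4
  100 = 4
  001 = 1
= 0o31441


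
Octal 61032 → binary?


Each octal digit → 3 binary bits:
  6 = 110
  1 = 001
  0 = 000
  3 = 011
  2 = 010
Concatenate: 110 001 000 011 010
= 110001000011010


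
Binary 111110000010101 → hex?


Group into 4-bit nibbles: 0111110000010101
  0111 = 7
  1100 = C
  0001 = 1
  0101 = 5
= 0x7C15


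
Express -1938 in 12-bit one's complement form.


Original: 011110010010
Invert all bits:
  bit 0: 0 → 1
  bit 1: 1 → 0
  bit 2: 1 → 0
  bit 3: 1 → 0
  bit 4: 1 → 0
  bit 5: 0 → 1
  bit 6: 0 → 1
  bit 7: 1 → 0
  bit 8: 0 → 1
  bit 9: 0 → 1
  bit 10: 1 → 0
  bit 11: 0 → 1
= 100001101101


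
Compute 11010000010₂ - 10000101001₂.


Align and subtract column by column (LSB to MSB, borrowing when needed):
  11010000010
- 10000101001
  -----------
  col 0: (0 - 0 borrow-in) - 1 → borrow from next column: (0+2) - 1 = 1, borrow out 1
  col 1: (1 - 1 borrow-in) - 0 → 0 - 0 = 0, borrow out 0
  col 2: (0 - 0 borrow-in) - 0 → 0 - 0 = 0, borrow out 0
  col 3: (0 - 0 borrow-in) - 1 → borrow from next column: (0+2) - 1 = 1, borrow out 1
  col 4: (0 - 1 borrow-in) - 0 → borrow from next column: (-1+2) - 0 = 1, borrow out 1
  col 5: (0 - 1 borrow-in) - 1 → borrow from next column: (-1+2) - 1 = 0, borrow out 1
  col 6: (0 - 1 borrow-in) - 0 → borrow from next column: (-1+2) - 0 = 1, borrow out 1
  col 7: (1 - 1 borrow-in) - 0 → 0 - 0 = 0, borrow out 0
  col 8: (0 - 0 borrow-in) - 0 → 0 - 0 = 0, borrow out 0
  col 9: (1 - 0 borrow-in) - 0 → 1 - 0 = 1, borrow out 0
  col 10: (1 - 0 borrow-in) - 1 → 1 - 1 = 0, borrow out 0
Reading bits MSB→LSB: 01001011001
Strip leading zeros: 1001011001
= 1001011001


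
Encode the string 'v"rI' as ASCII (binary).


String: 'v"rI'  (4 characters)
Per-character ASCII lookup:
  'v': lowercase starts at 97: 'v' = 97 + 21 = 118 → 1110110
  '"': special character: '"' = 34 → 100010
  'r': lowercase starts at 97: 'r' = 97 + 17 = 114 → 1110010
  'I': uppercase starts at 65: 'I' = 65 + 8 = 73 → 1001001
= 1110110 100010 1110010 1001001


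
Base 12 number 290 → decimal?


Positional values (base 12):
  0 × 12^0 = 0 × 1 = 0
  9 × 12^1 = 9 × 12 = 108
  2 × 12^2 = 2 × 144 = 288
Sum = 0 + 108 + 288
= 396


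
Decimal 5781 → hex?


Divide by 16 repeatedly:
5781 ÷ 16 = 361 remainder 5 (5)
361 ÷ 16 = 22 remainder 9 (9)
22 ÷ 16 = 1 remainder 6 (6)
1 ÷ 16 = 0 remainder 1 (1)
Reading remainders bottom-up:
= 0x1695


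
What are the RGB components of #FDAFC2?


Hex: #FDAFC2
R = FD₁₆ = 253
G = AF₁₆ = 175
B = C2₁₆ = 194
= RGB(253, 175, 194)


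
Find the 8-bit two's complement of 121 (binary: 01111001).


Original: 01111001
Step 1 - Invert all bits: 10000110
Step 2 - Add 1: 10000110 + 1
= 10000111 (represents -121)


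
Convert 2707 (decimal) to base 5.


Divide by 5 repeatedly:
2707 ÷ 5 = 541 remainder 2
541 ÷ 5 = 108 remainder 1
108 ÷ 5 = 21 remainder 3
21 ÷ 5 = 4 remainder 1
4 ÷ 5 = 0 remainder 4
Reading remainders bottom-up:
= 41312


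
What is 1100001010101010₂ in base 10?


Positional values:
Bit 1: 1 × 2^1 = 2
Bit 3: 1 × 2^3 = 8
Bit 5: 1 × 2^5 = 32
Bit 7: 1 × 2^7 = 128
Bit 9: 1 × 2^9 = 512
Bit 14: 1 × 2^14 = 16384
Bit 15: 1 × 2^15 = 32768
Sum = 2 + 8 + 32 + 128 + 512 + 16384 + 32768
= 49834


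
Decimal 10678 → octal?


Divide by 8 repeatedly:
10678 ÷ 8 = 1334 remainder 6
1334 ÷ 8 = 166 remainder 6
166 ÷ 8 = 20 remainder 6
20 ÷ 8 = 2 remainder 4
2 ÷ 8 = 0 remainder 2
Reading remainders bottom-up:
= 0o24666


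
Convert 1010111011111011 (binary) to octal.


Group into 3-bit groups: 001010111011111011
  001 = 1
  010 = 2
  111 = 7
  011 = 3
  111 = 7
  011 = 3
= 0o127373


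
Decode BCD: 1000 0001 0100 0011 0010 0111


Each 4-bit group → digit:
  1000 → 8
  0001 → 1
  0100 → 4
  0011 → 3
  0010 → 2
  0111 → 7
= 814327


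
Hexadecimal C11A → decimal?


Positional values:
Position 0: A × 16^0 = 10 × 1 = 10
Position 1: 1 × 16^1 = 1 × 16 = 16
Position 2: 1 × 16^2 = 1 × 256 = 256
Position 3: C × 16^3 = 12 × 4096 = 49152
Sum = 10 + 16 + 256 + 49152
= 49434


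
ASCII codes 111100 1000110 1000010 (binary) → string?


Codes (binary): 111100 1000110 1000010
Per-code ASCII lookup:
  111100 = 60  (special character) → '<'
  1000110 = 70  (range 65-90: uppercase, 70 - 65 = 5) → 'F'
  1000010 = 66  (range 65-90: uppercase, 66 - 65 = 1) → 'B'
= '<FB'


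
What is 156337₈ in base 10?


Positional values:
Position 0: 7 × 8^0 = 7
Position 1: 3 × 8^1 = 24
Position 2: 3 × 8^2 = 192
Position 3: 6 × 8^3 = 3072
Position 4: 5 × 8^4 = 20480
Position 5: 1 × 8^5 = 32768
Sum = 7 + 24 + 192 + 3072 + 20480 + 32768
= 56543


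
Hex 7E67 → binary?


Each hex digit → 4 binary bits:
  7 = 0111
  E = 1110
  6 = 0110
  7 = 0111
Concatenate: 0111 1110 0110 0111
= 0111111001100111


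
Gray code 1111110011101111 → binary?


Gray code: 1111110011101111
MSB stays the same: 1
Each subsequent bit = prev_binary XOR current_gray:
  B[1] = 1 XOR 1 = 0
  B[2] = 0 XOR 1 = 1
  B[3] = 1 XOR 1 = 0
  B[4] = 0 XOR 1 = 1
  B[5] = 1 XOR 1 = 0
  B[6] = 0 XOR 0 = 0
  B[7] = 0 XOR 0 = 0
  B[8] = 0 XOR 1 = 1
  B[9] = 1 XOR 1 = 0
  B[10] = 0 XOR 1 = 1
  B[11] = 1 XOR 0 = 1
  B[12] = 1 XOR 1 = 0
  B[13] = 0 XOR 1 = 1
  B[14] = 1 XOR 1 = 0
  B[15] = 0 XOR 1 = 1
= 1010100010110101 (43189 decimal)


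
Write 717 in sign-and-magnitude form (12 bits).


Sign bit: 0 (positive)
Magnitude: 717 = 01011001101
= 001011001101


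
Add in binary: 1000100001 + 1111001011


Align and add column by column (LSB to MSB, carry propagating):
  01000100001
+ 01111001011
  -----------
  col 0: 1 + 1 + 0 (carry in) = 2 → bit 0, carry out 1
  col 1: 0 + 1 + 1 (carry in) = 2 → bit 0, carry out 1
  col 2: 0 + 0 + 1 (carry in) = 1 → bit 1, carry out 0
  col 3: 0 + 1 + 0 (carry in) = 1 → bit 1, carry out 0
  col 4: 0 + 0 + 0 (carry in) = 0 → bit 0, carry out 0
  col 5: 1 + 0 + 0 (carry in) = 1 → bit 1, carry out 0
  col 6: 0 + 1 + 0 (carry in) = 1 → bit 1, carry out 0
  col 7: 0 + 1 + 0 (carry in) = 1 → bit 1, carry out 0
  col 8: 0 + 1 + 0 (carry in) = 1 → bit 1, carry out 0
  col 9: 1 + 1 + 0 (carry in) = 2 → bit 0, carry out 1
  col 10: 0 + 0 + 1 (carry in) = 1 → bit 1, carry out 0
Reading bits MSB→LSB: 10111101100
Strip leading zeros: 10111101100
= 10111101100


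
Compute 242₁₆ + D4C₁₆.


Align and add column by column (LSB to MSB, each column mod 16 with carry):
  0242
+ 0D4C
  ----
  col 0: 2(2) + C(12) + 0 (carry in) = 14 → E(14), carry out 0
  col 1: 4(4) + 4(4) + 0 (carry in) = 8 → 8(8), carry out 0
  col 2: 2(2) + D(13) + 0 (carry in) = 15 → F(15), carry out 0
  col 3: 0(0) + 0(0) + 0 (carry in) = 0 → 0(0), carry out 0
Reading digits MSB→LSB: 0F8E
Strip leading zeros: F8E
= 0xF8E


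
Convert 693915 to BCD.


Each digit → 4-bit binary:
  6 → 0110
  9 → 1001
  3 → 0011
  9 → 1001
  1 → 0001
  5 → 0101
= 0110 1001 0011 1001 0001 0101


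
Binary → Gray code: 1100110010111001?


Binary: 1100110010111001
Gray code: G = B XOR (B >> 1)
B >> 1 = 0110011001011100
1100110010111001 XOR 0110011001011100:
  1 XOR 0 = 1
  1 XOR 1 = 0
  0 XOR 1 = 1
  0 XOR 0 = 0
  1 XOR 0 = 1
  1 XOR 1 = 0
  0 XOR 1 = 1
  0 XOR 0 = 0
  1 XOR 0 = 1
  0 XOR 1 = 1
  1 XOR 0 = 1
  1 XOR 1 = 0
  1 XOR 1 = 0
  0 XOR 1 = 1
  0 XOR 0 = 0
  1 XOR 0 = 1
= 1010101011100101


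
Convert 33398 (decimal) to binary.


Divide by 2 repeatedly:
33398 ÷ 2 = 16699 remainder 0
16699 ÷ 2 = 8349 remainder 1
8349 ÷ 2 = 4174 remainder 1
4174 ÷ 2 = 2087 remainder 0
2087 ÷ 2 = 1043 remainder 1
1043 ÷ 2 = 521 remainder 1
521 ÷ 2 = 260 remainder 1
260 ÷ 2 = 130 remainder 0
130 ÷ 2 = 65 remainder 0
65 ÷ 2 = 32 remainder 1
32 ÷ 2 = 16 remainder 0
16 ÷ 2 = 8 remainder 0
8 ÷ 2 = 4 remainder 0
4 ÷ 2 = 2 remainder 0
2 ÷ 2 = 1 remainder 0
1 ÷ 2 = 0 remainder 1
Reading remainders bottom-up:
= 1000001001110110


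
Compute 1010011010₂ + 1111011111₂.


Align and add column by column (LSB to MSB, carry propagating):
  01010011010
+ 01111011111
  -----------
  col 0: 0 + 1 + 0 (carry in) = 1 → bit 1, carry out 0
  col 1: 1 + 1 + 0 (carry in) = 2 → bit 0, carry out 1
  col 2: 0 + 1 + 1 (carry in) = 2 → bit 0, carry out 1
  col 3: 1 + 1 + 1 (carry in) = 3 → bit 1, carry out 1
  col 4: 1 + 1 + 1 (carry in) = 3 → bit 1, carry out 1
  col 5: 0 + 0 + 1 (carry in) = 1 → bit 1, carry out 0
  col 6: 0 + 1 + 0 (carry in) = 1 → bit 1, carry out 0
  col 7: 1 + 1 + 0 (carry in) = 2 → bit 0, carry out 1
  col 8: 0 + 1 + 1 (carry in) = 2 → bit 0, carry out 1
  col 9: 1 + 1 + 1 (carry in) = 3 → bit 1, carry out 1
  col 10: 0 + 0 + 1 (carry in) = 1 → bit 1, carry out 0
Reading bits MSB→LSB: 11001111001
Strip leading zeros: 11001111001
= 11001111001


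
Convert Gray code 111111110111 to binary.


Gray code: 111111110111
MSB stays the same: 1
Each subsequent bit = prev_binary XOR current_gray:
  B[1] = 1 XOR 1 = 0
  B[2] = 0 XOR 1 = 1
  B[3] = 1 XOR 1 = 0
  B[4] = 0 XOR 1 = 1
  B[5] = 1 XOR 1 = 0
  B[6] = 0 XOR 1 = 1
  B[7] = 1 XOR 1 = 0
  B[8] = 0 XOR 0 = 0
  B[9] = 0 XOR 1 = 1
  B[10] = 1 XOR 1 = 0
  B[11] = 0 XOR 1 = 1
= 101010100101 (2725 decimal)


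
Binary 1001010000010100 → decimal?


Positional values:
Bit 2: 1 × 2^2 = 4
Bit 4: 1 × 2^4 = 16
Bit 10: 1 × 2^10 = 1024
Bit 12: 1 × 2^12 = 4096
Bit 15: 1 × 2^15 = 32768
Sum = 4 + 16 + 1024 + 4096 + 32768
= 37908


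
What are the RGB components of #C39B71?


Hex: #C39B71
R = C3₁₆ = 195
G = 9B₁₆ = 155
B = 71₁₆ = 113
= RGB(195, 155, 113)


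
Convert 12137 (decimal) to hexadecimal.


Divide by 16 repeatedly:
12137 ÷ 16 = 758 remainder 9 (9)
758 ÷ 16 = 47 remainder 6 (6)
47 ÷ 16 = 2 remainder 15 (F)
2 ÷ 16 = 0 remainder 2 (2)
Reading remainders bottom-up:
= 0x2F69


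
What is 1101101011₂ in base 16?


Group into 4-bit nibbles: 001101101011
  0011 = 3
  0110 = 6
  1011 = B
= 0x36B


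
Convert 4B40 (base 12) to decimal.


Positional values (base 12):
  0 × 12^0 = 0 × 1 = 0
  4 × 12^1 = 4 × 12 = 48
  B × 12^2 = 11 × 144 = 1584
  4 × 12^3 = 4 × 1728 = 6912
Sum = 0 + 48 + 1584 + 6912
= 8544


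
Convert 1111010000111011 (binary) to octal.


Group into 3-bit groups: 001111010000111011
  001 = 1
  111 = 7
  010 = 2
  000 = 0
  111 = 7
  011 = 3
= 0o172073


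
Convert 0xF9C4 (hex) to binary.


Each hex digit → 4 binary bits:
  F = 1111
  9 = 1001
  C = 1100
  4 = 0100
Concatenate: 1111 1001 1100 0100
= 1111100111000100


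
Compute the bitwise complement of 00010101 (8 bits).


Original: 00010101
Invert all bits:
  bit 0: 0 → 1
  bit 1: 0 → 1
  bit 2: 0 → 1
  bit 3: 1 → 0
  bit 4: 0 → 1
  bit 5: 1 → 0
  bit 6: 0 → 1
  bit 7: 1 → 0
= 11101010


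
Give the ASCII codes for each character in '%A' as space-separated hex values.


String: '%A'  (2 characters)
Per-character ASCII lookup:
  '%': special character: '%' = 37 → 0x25
  'A': uppercase starts at 65: 'A' = 65 + 0 = 65 → 0x41
= 0x25 0x41


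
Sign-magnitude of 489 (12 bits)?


Sign bit: 0 (positive)
Magnitude: 489 = 00111101001
= 000111101001


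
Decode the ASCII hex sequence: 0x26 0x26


Codes (hex): 0x26 0x26
Per-code ASCII lookup:
  0x26 = 38  (special character) → '&'
  0x26 = 38  (special character) → '&'
= '&&'


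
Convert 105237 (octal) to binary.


Each octal digit → 3 binary bits:
  1 = 001
  0 = 000
  5 = 101
  2 = 010
  3 = 011
  7 = 111
Concatenate: 001 000 101 010 011 111
= 001000101010011111


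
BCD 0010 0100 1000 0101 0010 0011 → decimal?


Each 4-bit group → digit:
  0010 → 2
  0100 → 4
  1000 → 8
  0101 → 5
  0010 → 2
  0011 → 3
= 248523


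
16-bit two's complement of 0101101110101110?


Original: 0101101110101110
Step 1 - Invert all bits: 1010010001010001
Step 2 - Add 1: 1010010001010001 + 1
= 1010010001010010 (represents -23470)


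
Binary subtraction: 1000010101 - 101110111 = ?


Align and subtract column by column (LSB to MSB, borrowing when needed):
  1000010101
- 0101110111
  ----------
  col 0: (1 - 0 borrow-in) - 1 → 1 - 1 = 0, borrow out 0
  col 1: (0 - 0 borrow-in) - 1 → borrow from next column: (0+2) - 1 = 1, borrow out 1
  col 2: (1 - 1 borrow-in) - 1 → borrow from next column: (0+2) - 1 = 1, borrow out 1
  col 3: (0 - 1 borrow-in) - 0 → borrow from next column: (-1+2) - 0 = 1, borrow out 1
  col 4: (1 - 1 borrow-in) - 1 → borrow from next column: (0+2) - 1 = 1, borrow out 1
  col 5: (0 - 1 borrow-in) - 1 → borrow from next column: (-1+2) - 1 = 0, borrow out 1
  col 6: (0 - 1 borrow-in) - 1 → borrow from next column: (-1+2) - 1 = 0, borrow out 1
  col 7: (0 - 1 borrow-in) - 0 → borrow from next column: (-1+2) - 0 = 1, borrow out 1
  col 8: (0 - 1 borrow-in) - 1 → borrow from next column: (-1+2) - 1 = 0, borrow out 1
  col 9: (1 - 1 borrow-in) - 0 → 0 - 0 = 0, borrow out 0
Reading bits MSB→LSB: 0010011110
Strip leading zeros: 10011110
= 10011110


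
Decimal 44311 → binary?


Divide by 2 repeatedly:
44311 ÷ 2 = 22155 remainder 1
22155 ÷ 2 = 11077 remainder 1
11077 ÷ 2 = 5538 remainder 1
5538 ÷ 2 = 2769 remainder 0
2769 ÷ 2 = 1384 remainder 1
1384 ÷ 2 = 692 remainder 0
692 ÷ 2 = 346 remainder 0
346 ÷ 2 = 173 remainder 0
173 ÷ 2 = 86 remainder 1
86 ÷ 2 = 43 remainder 0
43 ÷ 2 = 21 remainder 1
21 ÷ 2 = 10 remainder 1
10 ÷ 2 = 5 remainder 0
5 ÷ 2 = 2 remainder 1
2 ÷ 2 = 1 remainder 0
1 ÷ 2 = 0 remainder 1
Reading remainders bottom-up:
= 1010110100010111


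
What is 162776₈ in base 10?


Positional values:
Position 0: 6 × 8^0 = 6
Position 1: 7 × 8^1 = 56
Position 2: 7 × 8^2 = 448
Position 3: 2 × 8^3 = 1024
Position 4: 6 × 8^4 = 24576
Position 5: 1 × 8^5 = 32768
Sum = 6 + 56 + 448 + 1024 + 24576 + 32768
= 58878


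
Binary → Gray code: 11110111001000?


Binary: 11110111001000
Gray code: G = B XOR (B >> 1)
B >> 1 = 01111011100100
11110111001000 XOR 01111011100100:
  1 XOR 0 = 1
  1 XOR 1 = 0
  1 XOR 1 = 0
  1 XOR 1 = 0
  0 XOR 1 = 1
  1 XOR 0 = 1
  1 XOR 1 = 0
  1 XOR 1 = 0
  0 XOR 1 = 1
  0 XOR 0 = 0
  1 XOR 0 = 1
  0 XOR 1 = 1
  0 XOR 0 = 0
  0 XOR 0 = 0
= 10001100101100


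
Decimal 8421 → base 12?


Divide by 12 repeatedly:
8421 ÷ 12 = 701 remainder 9
701 ÷ 12 = 58 remainder 5
58 ÷ 12 = 4 remainder 10
4 ÷ 12 = 0 remainder 4
Reading remainders bottom-up:
= 4A59


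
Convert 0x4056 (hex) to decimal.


Positional values:
Position 0: 6 × 16^0 = 6 × 1 = 6
Position 1: 5 × 16^1 = 5 × 16 = 80
Position 2: 0 × 16^2 = 0 × 256 = 0
Position 3: 4 × 16^3 = 4 × 4096 = 16384
Sum = 6 + 80 + 0 + 16384
= 16470


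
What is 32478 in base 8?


Divide by 8 repeatedly:
32478 ÷ 8 = 4059 remainder 6
4059 ÷ 8 = 507 remainder 3
507 ÷ 8 = 63 remainder 3
63 ÷ 8 = 7 remainder 7
7 ÷ 8 = 0 remainder 7
Reading remainders bottom-up:
= 0o77336


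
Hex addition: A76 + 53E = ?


Align and add column by column (LSB to MSB, each column mod 16 with carry):
  0A76
+ 053E
  ----
  col 0: 6(6) + E(14) + 0 (carry in) = 20 → 4(4), carry out 1
  col 1: 7(7) + 3(3) + 1 (carry in) = 11 → B(11), carry out 0
  col 2: A(10) + 5(5) + 0 (carry in) = 15 → F(15), carry out 0
  col 3: 0(0) + 0(0) + 0 (carry in) = 0 → 0(0), carry out 0
Reading digits MSB→LSB: 0FB4
Strip leading zeros: FB4
= 0xFB4


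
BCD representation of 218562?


Each digit → 4-bit binary:
  2 → 0010
  1 → 0001
  8 → 1000
  5 → 0101
  6 → 0110
  2 → 0010
= 0010 0001 1000 0101 0110 0010


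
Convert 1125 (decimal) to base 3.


Divide by 3 repeatedly:
1125 ÷ 3 = 375 remainder 0
375 ÷ 3 = 125 remainder 0
125 ÷ 3 = 41 remainder 2
41 ÷ 3 = 13 remainder 2
13 ÷ 3 = 4 remainder 1
4 ÷ 3 = 1 remainder 1
1 ÷ 3 = 0 remainder 1
Reading remainders bottom-up:
= 1112200


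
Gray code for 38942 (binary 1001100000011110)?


Binary: 1001100000011110
Gray code: G = B XOR (B >> 1)
B >> 1 = 0100110000001111
1001100000011110 XOR 0100110000001111:
  1 XOR 0 = 1
  0 XOR 1 = 1
  0 XOR 0 = 0
  1 XOR 0 = 1
  1 XOR 1 = 0
  0 XOR 1 = 1
  0 XOR 0 = 0
  0 XOR 0 = 0
  0 XOR 0 = 0
  0 XOR 0 = 0
  0 XOR 0 = 0
  1 XOR 0 = 1
  1 XOR 1 = 0
  1 XOR 1 = 0
  1 XOR 1 = 0
  0 XOR 1 = 1
= 1101010000010001


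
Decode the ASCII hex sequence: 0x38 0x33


Codes (hex): 0x38 0x33
Per-code ASCII lookup:
  0x38 = 56  (range 48-57: digits, 56 - 48 = 8) → '8'
  0x33 = 51  (range 48-57: digits, 51 - 48 = 3) → '3'
= '83'


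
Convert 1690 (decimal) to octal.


Divide by 8 repeatedly:
1690 ÷ 8 = 211 remainder 2
211 ÷ 8 = 26 remainder 3
26 ÷ 8 = 3 remainder 2
3 ÷ 8 = 0 remainder 3
Reading remainders bottom-up:
= 0o3232


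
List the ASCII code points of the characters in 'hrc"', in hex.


String: 'hrc"'  (4 characters)
Per-character ASCII lookup:
  'h': lowercase starts at 97: 'h' = 97 + 7 = 104 → 0x68
  'r': lowercase starts at 97: 'r' = 97 + 17 = 114 → 0x72
  'c': lowercase starts at 97: 'c' = 97 + 2 = 99 → 0x63
  '"': special character: '"' = 34 → 0x22
= 0x68 0x72 0x63 0x22


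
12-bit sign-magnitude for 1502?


Sign bit: 0 (positive)
Magnitude: 1502 = 10111011110
= 010111011110


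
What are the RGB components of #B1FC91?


Hex: #B1FC91
R = B1₁₆ = 177
G = FC₁₆ = 252
B = 91₁₆ = 145
= RGB(177, 252, 145)


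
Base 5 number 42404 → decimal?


Positional values (base 5):
  4 × 5^0 = 4 × 1 = 4
  0 × 5^1 = 0 × 5 = 0
  4 × 5^2 = 4 × 25 = 100
  2 × 5^3 = 2 × 125 = 250
  4 × 5^4 = 4 × 625 = 2500
Sum = 4 + 0 + 100 + 250 + 2500
= 2854


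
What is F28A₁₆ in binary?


Each hex digit → 4 binary bits:
  F = 1111
  2 = 0010
  8 = 1000
  A = 1010
Concatenate: 1111 0010 1000 1010
= 1111001010001010


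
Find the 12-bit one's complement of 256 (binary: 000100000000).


Original: 000100000000
Invert all bits:
  bit 0: 0 → 1
  bit 1: 0 → 1
  bit 2: 0 → 1
  bit 3: 1 → 0
  bit 4: 0 → 1
  bit 5: 0 → 1
  bit 6: 0 → 1
  bit 7: 0 → 1
  bit 8: 0 → 1
  bit 9: 0 → 1
  bit 10: 0 → 1
  bit 11: 0 → 1
= 111011111111


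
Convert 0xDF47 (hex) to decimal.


Positional values:
Position 0: 7 × 16^0 = 7 × 1 = 7
Position 1: 4 × 16^1 = 4 × 16 = 64
Position 2: F × 16^2 = 15 × 256 = 3840
Position 3: D × 16^3 = 13 × 4096 = 53248
Sum = 7 + 64 + 3840 + 53248
= 57159


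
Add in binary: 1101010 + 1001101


Align and add column by column (LSB to MSB, carry propagating):
  01101010
+ 01001101
  --------
  col 0: 0 + 1 + 0 (carry in) = 1 → bit 1, carry out 0
  col 1: 1 + 0 + 0 (carry in) = 1 → bit 1, carry out 0
  col 2: 0 + 1 + 0 (carry in) = 1 → bit 1, carry out 0
  col 3: 1 + 1 + 0 (carry in) = 2 → bit 0, carry out 1
  col 4: 0 + 0 + 1 (carry in) = 1 → bit 1, carry out 0
  col 5: 1 + 0 + 0 (carry in) = 1 → bit 1, carry out 0
  col 6: 1 + 1 + 0 (carry in) = 2 → bit 0, carry out 1
  col 7: 0 + 0 + 1 (carry in) = 1 → bit 1, carry out 0
Reading bits MSB→LSB: 10110111
Strip leading zeros: 10110111
= 10110111


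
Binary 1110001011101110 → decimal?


Positional values:
Bit 1: 1 × 2^1 = 2
Bit 2: 1 × 2^2 = 4
Bit 3: 1 × 2^3 = 8
Bit 5: 1 × 2^5 = 32
Bit 6: 1 × 2^6 = 64
Bit 7: 1 × 2^7 = 128
Bit 9: 1 × 2^9 = 512
Bit 13: 1 × 2^13 = 8192
Bit 14: 1 × 2^14 = 16384
Bit 15: 1 × 2^15 = 32768
Sum = 2 + 4 + 8 + 32 + 64 + 128 + 512 + 8192 + 16384 + 32768
= 58094


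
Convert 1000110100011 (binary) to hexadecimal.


Group into 4-bit nibbles: 0001000110100011
  0001 = 1
  0001 = 1
  1010 = A
  0011 = 3
= 0x11A3


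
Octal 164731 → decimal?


Positional values:
Position 0: 1 × 8^0 = 1
Position 1: 3 × 8^1 = 24
Position 2: 7 × 8^2 = 448
Position 3: 4 × 8^3 = 2048
Position 4: 6 × 8^4 = 24576
Position 5: 1 × 8^5 = 32768
Sum = 1 + 24 + 448 + 2048 + 24576 + 32768
= 59865


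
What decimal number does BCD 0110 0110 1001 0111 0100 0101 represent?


Each 4-bit group → digit:
  0110 → 6
  0110 → 6
  1001 → 9
  0111 → 7
  0100 → 4
  0101 → 5
= 669745


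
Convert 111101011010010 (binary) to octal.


Group into 3-bit groups: 111101011010010
  111 = 7
  101 = 5
  011 = 3
  010 = 2
  010 = 2
= 0o75322


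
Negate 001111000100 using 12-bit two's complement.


Original: 001111000100
Step 1 - Invert all bits: 110000111011
Step 2 - Add 1: 110000111011 + 1
= 110000111100 (represents -964)


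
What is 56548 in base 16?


Divide by 16 repeatedly:
56548 ÷ 16 = 3534 remainder 4 (4)
3534 ÷ 16 = 220 remainder 14 (E)
220 ÷ 16 = 13 remainder 12 (C)
13 ÷ 16 = 0 remainder 13 (D)
Reading remainders bottom-up:
= 0xDCE4


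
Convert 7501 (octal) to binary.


Each octal digit → 3 binary bits:
  7 = 111
  5 = 101
  0 = 000
  1 = 001
Concatenate: 111 101 000 001
= 111101000001


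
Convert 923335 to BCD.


Each digit → 4-bit binary:
  9 → 1001
  2 → 0010
  3 → 0011
  3 → 0011
  3 → 0011
  5 → 0101
= 1001 0010 0011 0011 0011 0101


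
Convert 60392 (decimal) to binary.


Divide by 2 repeatedly:
60392 ÷ 2 = 30196 remainder 0
30196 ÷ 2 = 15098 remainder 0
15098 ÷ 2 = 7549 remainder 0
7549 ÷ 2 = 3774 remainder 1
3774 ÷ 2 = 1887 remainder 0
1887 ÷ 2 = 943 remainder 1
943 ÷ 2 = 471 remainder 1
471 ÷ 2 = 235 remainder 1
235 ÷ 2 = 117 remainder 1
117 ÷ 2 = 58 remainder 1
58 ÷ 2 = 29 remainder 0
29 ÷ 2 = 14 remainder 1
14 ÷ 2 = 7 remainder 0
7 ÷ 2 = 3 remainder 1
3 ÷ 2 = 1 remainder 1
1 ÷ 2 = 0 remainder 1
Reading remainders bottom-up:
= 1110101111101000


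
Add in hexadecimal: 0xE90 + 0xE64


Align and add column by column (LSB to MSB, each column mod 16 with carry):
  0E90
+ 0E64
  ----
  col 0: 0(0) + 4(4) + 0 (carry in) = 4 → 4(4), carry out 0
  col 1: 9(9) + 6(6) + 0 (carry in) = 15 → F(15), carry out 0
  col 2: E(14) + E(14) + 0 (carry in) = 28 → C(12), carry out 1
  col 3: 0(0) + 0(0) + 1 (carry in) = 1 → 1(1), carry out 0
Reading digits MSB→LSB: 1CF4
Strip leading zeros: 1CF4
= 0x1CF4


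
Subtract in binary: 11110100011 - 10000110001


Align and subtract column by column (LSB to MSB, borrowing when needed):
  11110100011
- 10000110001
  -----------
  col 0: (1 - 0 borrow-in) - 1 → 1 - 1 = 0, borrow out 0
  col 1: (1 - 0 borrow-in) - 0 → 1 - 0 = 1, borrow out 0
  col 2: (0 - 0 borrow-in) - 0 → 0 - 0 = 0, borrow out 0
  col 3: (0 - 0 borrow-in) - 0 → 0 - 0 = 0, borrow out 0
  col 4: (0 - 0 borrow-in) - 1 → borrow from next column: (0+2) - 1 = 1, borrow out 1
  col 5: (1 - 1 borrow-in) - 1 → borrow from next column: (0+2) - 1 = 1, borrow out 1
  col 6: (0 - 1 borrow-in) - 0 → borrow from next column: (-1+2) - 0 = 1, borrow out 1
  col 7: (1 - 1 borrow-in) - 0 → 0 - 0 = 0, borrow out 0
  col 8: (1 - 0 borrow-in) - 0 → 1 - 0 = 1, borrow out 0
  col 9: (1 - 0 borrow-in) - 0 → 1 - 0 = 1, borrow out 0
  col 10: (1 - 0 borrow-in) - 1 → 1 - 1 = 0, borrow out 0
Reading bits MSB→LSB: 01101110010
Strip leading zeros: 1101110010
= 1101110010


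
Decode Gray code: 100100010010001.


Gray code: 100100010010001
MSB stays the same: 1
Each subsequent bit = prev_binary XOR current_gray:
  B[1] = 1 XOR 0 = 1
  B[2] = 1 XOR 0 = 1
  B[3] = 1 XOR 1 = 0
  B[4] = 0 XOR 0 = 0
  B[5] = 0 XOR 0 = 0
  B[6] = 0 XOR 0 = 0
  B[7] = 0 XOR 1 = 1
  B[8] = 1 XOR 0 = 1
  B[9] = 1 XOR 0 = 1
  B[10] = 1 XOR 1 = 0
  B[11] = 0 XOR 0 = 0
  B[12] = 0 XOR 0 = 0
  B[13] = 0 XOR 0 = 0
  B[14] = 0 XOR 1 = 1
= 111000011100001 (28897 decimal)
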